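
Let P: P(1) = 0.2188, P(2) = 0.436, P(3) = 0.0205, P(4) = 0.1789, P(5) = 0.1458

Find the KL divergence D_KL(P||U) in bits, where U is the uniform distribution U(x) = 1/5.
0.3559 bits

U(i) = 1/5 for all i

D_KL(P||U) = Σ P(x) log₂(P(x) / (1/5))
           = Σ P(x) log₂(P(x)) + log₂(5)
           = log₂(5) - H(P)

H(P) = -Σ P(x) log₂(P(x)):
  -P(1)·log₂(P(1)) = -(0.2188)·log₂(0.2188) = 0.47968
  -P(2)·log₂(P(2)) = -(0.436)·log₂(0.436) = 0.52215
  -P(3)·log₂(P(3)) = -(0.0205)·log₂(0.0205) = 0.11497
  -P(4)·log₂(P(4)) = -(0.1789)·log₂(0.1789) = 0.44417
  -P(5)·log₂(P(5)) = -(0.1458)·log₂(0.1458) = 0.40502
H(P) = 0.47968 + 0.52215 + 0.11497 + 0.44417 + 0.40502 = 1.96599 bits

log₂(5) = 2.32193 bits

D_KL(P||U) = 2.32193 - 1.96599 = 0.35594 ≈ 0.3559 bits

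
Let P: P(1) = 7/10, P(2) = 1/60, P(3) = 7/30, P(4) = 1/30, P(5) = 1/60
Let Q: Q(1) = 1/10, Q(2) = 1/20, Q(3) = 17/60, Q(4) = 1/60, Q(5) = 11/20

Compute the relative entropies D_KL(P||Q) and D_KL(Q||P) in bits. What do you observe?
D_KL(P||Q) = 1.8226 bits, D_KL(Q||P) = 2.6356 bits. The two directions give different values (D_KL(Q||P) exceeds D_KL(P||Q) by 0.8130 bits): KL divergence is asymmetric.

D_KL(P||Q) = Σ P(x) log₂(P(x)/Q(x))

Computing term by term:
  P(1)·log₂(P(1)/Q(1)) = (7/10)·log₂((7/10)/(1/10)) = 1.96515
  P(2)·log₂(P(2)/Q(2)) = (1/60)·log₂((1/60)/(1/20)) = -0.02642
  P(3)·log₂(P(3)/Q(3)) = (7/30)·log₂((7/30)/(17/60)) = -0.06536
  P(4)·log₂(P(4)/Q(4)) = (1/30)·log₂((1/30)/(1/60)) = 0.03333
  P(5)·log₂(P(5)/Q(5)) = (1/60)·log₂((1/60)/(11/20)) = -0.08407

D_KL(P||Q) = 1.96515 - 0.02642 - 0.06536 + 0.03333 - 0.08407 = 1.82263 ≈ 1.8226 bits

D_KL(Q||P) = Σ Q(x) log₂(Q(x)/P(x))

Computing term by term:
  Q(1)·log₂(Q(1)/P(1)) = (1/10)·log₂((1/10)/(7/10)) = -0.28074
  Q(2)·log₂(Q(2)/P(2)) = (1/20)·log₂((1/20)/(1/60)) = 0.07925
  Q(3)·log₂(Q(3)/P(3)) = (17/60)·log₂((17/60)/(7/30)) = 0.07936
  Q(4)·log₂(Q(4)/P(4)) = (1/60)·log₂((1/60)/(1/30)) = -0.01667
  Q(5)·log₂(Q(5)/P(5)) = (11/20)·log₂((11/20)/(1/60)) = 2.77442

D_KL(Q||P) = -0.28074 + 0.07925 + 0.07936 - 0.01667 + 2.77442 = 2.63562 ≈ 2.6356 bits

These are NOT equal (difference: 0.8130 bits). KL divergence is asymmetric: D_KL(P||Q) ≠ D_KL(Q||P) in general.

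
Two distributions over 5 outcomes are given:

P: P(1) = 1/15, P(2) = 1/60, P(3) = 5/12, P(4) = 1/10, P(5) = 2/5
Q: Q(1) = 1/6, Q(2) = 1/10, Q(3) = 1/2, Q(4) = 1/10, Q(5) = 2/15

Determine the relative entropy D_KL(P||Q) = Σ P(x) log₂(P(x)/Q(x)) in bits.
0.3932 bits

D_KL(P||Q) = Σ P(x) log₂(P(x)/Q(x))

Computing term by term:
  P(1)·log₂(P(1)/Q(1)) = (1/15)·log₂((1/15)/(1/6)) = -0.08813
  P(2)·log₂(P(2)/Q(2)) = (1/60)·log₂((1/60)/(1/10)) = -0.04308
  P(3)·log₂(P(3)/Q(3)) = (5/12)·log₂((5/12)/(1/2)) = -0.10960
  P(4)·log₂(P(4)/Q(4)) = (1/10)·log₂((1/10)/(1/10)) = 0.00000
  P(5)·log₂(P(5)/Q(5)) = (2/5)·log₂((2/5)/(2/15)) = 0.63399

D_KL(P||Q) = -0.08813 - 0.04308 - 0.10960 + 0.00000 + 0.63399 = 0.39318 ≈ 0.3932 bits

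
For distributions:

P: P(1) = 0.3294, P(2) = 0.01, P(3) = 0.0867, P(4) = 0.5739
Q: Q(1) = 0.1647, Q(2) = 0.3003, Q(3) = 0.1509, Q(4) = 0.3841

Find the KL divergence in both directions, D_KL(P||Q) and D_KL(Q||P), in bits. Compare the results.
D_KL(P||Q) = 0.5435 bits, D_KL(Q||P) = 1.2074 bits. D_KL(Q||P) is larger than D_KL(P||Q) by 0.6639 bits; the two directions differ.

D_KL(P||Q) = Σ P(x) log₂(P(x)/Q(x))

Computing term by term:
  P(1)·log₂(P(1)/Q(1)) = 0.3294·log₂(0.3294/0.1647) = 0.32940
  P(2)·log₂(P(2)/Q(2)) = 0.01·log₂(0.01/0.3003) = -0.04908
  P(3)·log₂(P(3)/Q(3)) = 0.0867·log₂(0.0867/0.1509) = -0.06932
  P(4)·log₂(P(4)/Q(4)) = 0.5739·log₂(0.5739/0.3841) = 0.33247

D_KL(P||Q) = 0.32940 - 0.04908 - 0.06932 + 0.33247 = 0.54347 ≈ 0.5435 bits

D_KL(Q||P) = Σ Q(x) log₂(Q(x)/P(x))

Computing term by term:
  Q(1)·log₂(Q(1)/P(1)) = 0.1647·log₂(0.1647/0.3294) = -0.16470
  Q(2)·log₂(Q(2)/P(2)) = 0.3003·log₂(0.3003/0.01) = 1.47397
  Q(3)·log₂(Q(3)/P(3)) = 0.1509·log₂(0.1509/0.0867) = 0.12064
  Q(4)·log₂(Q(4)/P(4)) = 0.3841·log₂(0.3841/0.5739) = -0.22252

D_KL(Q||P) = -0.16470 + 1.47397 + 0.12064 - 0.22252 = 1.20739 ≈ 1.2074 bits

These are NOT equal (difference: 0.6639 bits). KL divergence is asymmetric: D_KL(P||Q) ≠ D_KL(Q||P) in general.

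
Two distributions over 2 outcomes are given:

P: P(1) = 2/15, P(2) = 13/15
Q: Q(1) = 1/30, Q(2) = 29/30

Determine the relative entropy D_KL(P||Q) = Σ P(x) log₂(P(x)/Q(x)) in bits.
0.1301 bits

D_KL(P||Q) = Σ P(x) log₂(P(x)/Q(x))

Computing term by term:
  P(1)·log₂(P(1)/Q(1)) = (2/15)·log₂((2/15)/(1/30)) = 0.26667
  P(2)·log₂(P(2)/Q(2)) = (13/15)·log₂((13/15)/(29/30)) = -0.13654

D_KL(P||Q) = 0.26667 - 0.13654 = 0.13013 ≈ 0.1301 bits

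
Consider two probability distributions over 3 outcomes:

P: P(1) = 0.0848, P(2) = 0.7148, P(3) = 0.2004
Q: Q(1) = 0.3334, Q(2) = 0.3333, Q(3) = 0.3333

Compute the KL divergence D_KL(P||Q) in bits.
0.4722 bits

D_KL(P||Q) = Σ P(x) log₂(P(x)/Q(x))

Computing term by term:
  P(1)·log₂(P(1)/Q(1)) = 0.0848·log₂(0.0848/0.3334) = -0.16749
  P(2)·log₂(P(2)/Q(2)) = 0.7148·log₂(0.7148/0.3333) = 0.78679
  P(3)·log₂(P(3)/Q(3)) = 0.2004·log₂(0.2004/0.3333) = -0.14708

D_KL(P||Q) = -0.16749 + 0.78679 - 0.14708 = 0.47222 ≈ 0.4722 bits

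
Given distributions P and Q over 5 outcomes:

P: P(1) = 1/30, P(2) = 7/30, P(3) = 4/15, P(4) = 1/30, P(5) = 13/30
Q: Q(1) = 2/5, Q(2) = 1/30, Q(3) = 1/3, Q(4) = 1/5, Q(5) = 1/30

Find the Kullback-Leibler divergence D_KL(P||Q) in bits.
1.9671 bits

D_KL(P||Q) = Σ P(x) log₂(P(x)/Q(x))

Computing term by term:
  P(1)·log₂(P(1)/Q(1)) = (1/30)·log₂((1/30)/(2/5)) = -0.11950
  P(2)·log₂(P(2)/Q(2)) = (7/30)·log₂((7/30)/(1/30)) = 0.65505
  P(3)·log₂(P(3)/Q(3)) = (4/15)·log₂((4/15)/(1/3)) = -0.08585
  P(4)·log₂(P(4)/Q(4)) = (1/30)·log₂((1/30)/(1/5)) = -0.08617
  P(5)·log₂(P(5)/Q(5)) = (13/30)·log₂((13/30)/(1/30)) = 1.60352

D_KL(P||Q) = -0.11950 + 0.65505 - 0.08585 - 0.08617 + 1.60352 = 1.96705 ≈ 1.9671 bits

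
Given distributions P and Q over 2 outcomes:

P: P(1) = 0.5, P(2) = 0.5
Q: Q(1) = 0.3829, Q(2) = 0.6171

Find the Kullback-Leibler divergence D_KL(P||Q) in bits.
0.0407 bits

D_KL(P||Q) = Σ P(x) log₂(P(x)/Q(x))

Computing term by term:
  P(1)·log₂(P(1)/Q(1)) = 0.5·log₂(0.5/0.3829) = 0.19248
  P(2)·log₂(P(2)/Q(2)) = 0.5·log₂(0.5/0.6171) = -0.15179

D_KL(P||Q) = 0.19248 - 0.15179 = 0.04069 ≈ 0.0407 bits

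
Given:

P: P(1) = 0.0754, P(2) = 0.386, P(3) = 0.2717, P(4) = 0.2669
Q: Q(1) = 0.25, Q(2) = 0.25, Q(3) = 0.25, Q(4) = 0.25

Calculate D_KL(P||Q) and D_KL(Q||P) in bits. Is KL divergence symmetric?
D_KL(P||Q) = 0.1693 bits, D_KL(Q||P) = 0.2220 bits. No, KL divergence is not symmetric.

D_KL(P||Q) = Σ P(x) log₂(P(x)/Q(x))

Computing term by term:
  P(1)·log₂(P(1)/Q(1)) = 0.0754·log₂(0.0754/0.25) = -0.13039
  P(2)·log₂(P(2)/Q(2)) = 0.386·log₂(0.386/0.25) = 0.24190
  P(3)·log₂(P(3)/Q(3)) = 0.2717·log₂(0.2717/0.25) = 0.03263
  P(4)·log₂(P(4)/Q(4)) = 0.2669·log₂(0.2669/0.25) = 0.02519

D_KL(P||Q) = -0.13039 + 0.24190 + 0.03263 + 0.02519 = 0.16933 ≈ 0.1693 bits

D_KL(Q||P) = Σ Q(x) log₂(Q(x)/P(x))

Computing term by term:
  Q(1)·log₂(Q(1)/P(1)) = 0.25·log₂(0.25/0.0754) = 0.43232
  Q(2)·log₂(Q(2)/P(2)) = 0.25·log₂(0.25/0.386) = -0.15667
  Q(3)·log₂(Q(3)/P(3)) = 0.25·log₂(0.25/0.2717) = -0.03002
  Q(4)·log₂(Q(4)/P(4)) = 0.25·log₂(0.25/0.2669) = -0.02359

D_KL(Q||P) = 0.43232 - 0.15667 - 0.03002 - 0.02359 = 0.22204 ≈ 0.2220 bits

These are NOT equal (difference: 0.0527 bits). KL divergence is asymmetric: D_KL(P||Q) ≠ D_KL(Q||P) in general.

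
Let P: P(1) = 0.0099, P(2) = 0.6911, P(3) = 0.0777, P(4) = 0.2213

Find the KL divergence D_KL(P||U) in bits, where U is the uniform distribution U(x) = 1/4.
0.7978 bits

U(i) = 1/4 for all i

D_KL(P||U) = Σ P(x) log₂(P(x) / (1/4))
           = Σ P(x) log₂(P(x)) + log₂(4)
           = log₂(4) - H(P)

H(P) = -Σ P(x) log₂(P(x)):
  -P(1)·log₂(P(1)) = -(0.0099)·log₂(0.0099) = 0.06592
  -P(2)·log₂(P(2)) = -(0.6911)·log₂(0.6911) = 0.36838
  -P(3)·log₂(P(3)) = -(0.0777)·log₂(0.0777) = 0.28640
  -P(4)·log₂(P(4)) = -(0.2213)·log₂(0.2213) = 0.48153
H(P) = 0.06592 + 0.36838 + 0.28640 + 0.48153 = 1.20223 bits

log₂(4) = 2.00000 bits

D_KL(P||U) = 2.00000 - 1.20223 = 0.79777 ≈ 0.7978 bits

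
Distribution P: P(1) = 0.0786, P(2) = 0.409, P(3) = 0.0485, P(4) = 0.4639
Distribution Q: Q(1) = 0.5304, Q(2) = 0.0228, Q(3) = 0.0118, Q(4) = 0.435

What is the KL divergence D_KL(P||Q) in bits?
1.6289 bits

D_KL(P||Q) = Σ P(x) log₂(P(x)/Q(x))

Computing term by term:
  P(1)·log₂(P(1)/Q(1)) = 0.0786·log₂(0.0786/0.5304) = -0.21650
  P(2)·log₂(P(2)/Q(2)) = 0.409·log₂(0.409/0.0228) = 1.70348
  P(3)·log₂(P(3)/Q(3)) = 0.0485·log₂(0.0485/0.0118) = 0.09890
  P(4)·log₂(P(4)/Q(4)) = 0.4639·log₂(0.4639/0.435) = 0.04305

D_KL(P||Q) = -0.21650 + 1.70348 + 0.09890 + 0.04305 = 1.62893 ≈ 1.6289 bits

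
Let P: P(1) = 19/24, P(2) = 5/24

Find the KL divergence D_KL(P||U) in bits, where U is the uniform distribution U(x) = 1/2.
0.2617 bits

U(i) = 1/2 for all i

D_KL(P||U) = Σ P(x) log₂(P(x) / (1/2))
           = Σ P(x) log₂(P(x)) + log₂(2)
           = log₂(2) - H(P)

H(P) = -Σ P(x) log₂(P(x)):
  -P(1)·log₂(P(1)) = -(19/24)·log₂(19/24) = 0.26682
  -P(2)·log₂(P(2)) = -(5/24)·log₂(5/24) = 0.47147
H(P) = 0.26682 + 0.47147 = 0.73829 bits

log₂(2) = 1.00000 bits

D_KL(P||U) = 1.00000 - 0.73829 = 0.26171 ≈ 0.2617 bits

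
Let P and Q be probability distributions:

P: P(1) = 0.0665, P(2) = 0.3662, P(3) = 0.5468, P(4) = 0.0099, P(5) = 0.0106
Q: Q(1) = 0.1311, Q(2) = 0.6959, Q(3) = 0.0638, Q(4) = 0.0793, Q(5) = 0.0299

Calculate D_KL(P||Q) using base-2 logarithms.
1.2449 bits

D_KL(P||Q) = Σ P(x) log₂(P(x)/Q(x))

Computing term by term:
  P(1)·log₂(P(1)/Q(1)) = 0.0665·log₂(0.0665/0.1311) = -0.06512
  P(2)·log₂(P(2)/Q(2)) = 0.3662·log₂(0.3662/0.6959) = -0.33919
  P(3)·log₂(P(3)/Q(3)) = 0.5468·log₂(0.5468/0.0638) = 1.69474
  P(4)·log₂(P(4)/Q(4)) = 0.0099·log₂(0.0099/0.0793) = -0.02972
  P(5)·log₂(P(5)/Q(5)) = 0.0106·log₂(0.0106/0.0299) = -0.01586

D_KL(P||Q) = -0.06512 - 0.33919 + 1.69474 - 0.02972 - 0.01586 = 1.24485 ≈ 1.2449 bits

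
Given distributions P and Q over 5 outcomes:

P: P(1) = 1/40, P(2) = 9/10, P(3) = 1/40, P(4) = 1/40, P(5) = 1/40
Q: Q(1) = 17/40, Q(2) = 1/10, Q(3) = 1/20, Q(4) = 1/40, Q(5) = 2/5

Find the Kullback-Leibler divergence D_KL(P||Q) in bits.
2.6257 bits

D_KL(P||Q) = Σ P(x) log₂(P(x)/Q(x))

Computing term by term:
  P(1)·log₂(P(1)/Q(1)) = (1/40)·log₂((1/40)/(17/40)) = -0.10219
  P(2)·log₂(P(2)/Q(2)) = (9/10)·log₂((9/10)/(1/10)) = 2.85293
  P(3)·log₂(P(3)/Q(3)) = (1/40)·log₂((1/40)/(1/20)) = -0.02500
  P(4)·log₂(P(4)/Q(4)) = (1/40)·log₂((1/40)/(1/40)) = 0.00000
  P(5)·log₂(P(5)/Q(5)) = (1/40)·log₂((1/40)/(2/5)) = -0.10000

D_KL(P||Q) = -0.10219 + 2.85293 - 0.02500 + 0.00000 - 0.10000 = 2.62574 ≈ 2.6257 bits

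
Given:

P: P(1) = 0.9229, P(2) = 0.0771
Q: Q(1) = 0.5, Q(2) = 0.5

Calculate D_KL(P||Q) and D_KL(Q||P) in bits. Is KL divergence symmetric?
D_KL(P||Q) = 0.6081 bits, D_KL(Q||P) = 0.9064 bits. No, KL divergence is not symmetric.

D_KL(P||Q) = Σ P(x) log₂(P(x)/Q(x))

Computing term by term:
  P(1)·log₂(P(1)/Q(1)) = 0.9229·log₂(0.9229/0.5) = 0.81607
  P(2)·log₂(P(2)/Q(2)) = 0.0771·log₂(0.0771/0.5) = -0.20795

D_KL(P||Q) = 0.81607 - 0.20795 = 0.60812 ≈ 0.6081 bits

D_KL(Q||P) = Σ Q(x) log₂(Q(x)/P(x))

Computing term by term:
  Q(1)·log₂(Q(1)/P(1)) = 0.5·log₂(0.5/0.9229) = -0.44212
  Q(2)·log₂(Q(2)/P(2)) = 0.5·log₂(0.5/0.0771) = 1.34856

D_KL(Q||P) = -0.44212 + 1.34856 = 0.90644 ≈ 0.9064 bits

These are NOT equal (difference: 0.2983 bits). KL divergence is asymmetric: D_KL(P||Q) ≠ D_KL(Q||P) in general.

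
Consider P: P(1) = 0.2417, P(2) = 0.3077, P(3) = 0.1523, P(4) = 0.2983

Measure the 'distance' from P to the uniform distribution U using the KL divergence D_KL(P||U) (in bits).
0.0475 bits

U(i) = 1/4 for all i

D_KL(P||U) = Σ P(x) log₂(P(x) / (1/4))
           = Σ P(x) log₂(P(x)) + log₂(4)
           = log₂(4) - H(P)

H(P) = -Σ P(x) log₂(P(x)):
  -P(1)·log₂(P(1)) = -(0.2417)·log₂(0.2417) = 0.49517
  -P(2)·log₂(P(2)) = -(0.3077)·log₂(0.3077) = 0.52321
  -P(3)·log₂(P(3)) = -(0.1523)·log₂(0.1523) = 0.41350
  -P(4)·log₂(P(4)) = -(0.2983)·log₂(0.2983) = 0.52058
H(P) = 0.49517 + 0.52321 + 0.41350 + 0.52058 = 1.95246 bits

log₂(4) = 2.00000 bits

D_KL(P||U) = 2.00000 - 1.95246 = 0.04754 ≈ 0.0475 bits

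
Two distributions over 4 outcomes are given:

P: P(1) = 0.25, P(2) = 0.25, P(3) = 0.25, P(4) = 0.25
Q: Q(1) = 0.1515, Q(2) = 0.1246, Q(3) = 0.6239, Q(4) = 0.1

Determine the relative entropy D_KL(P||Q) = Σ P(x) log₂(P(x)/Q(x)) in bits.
0.4324 bits

D_KL(P||Q) = Σ P(x) log₂(P(x)/Q(x))

Computing term by term:
  P(1)·log₂(P(1)/Q(1)) = 0.25·log₂(0.25/0.1515) = 0.18065
  P(2)·log₂(P(2)/Q(2)) = 0.25·log₂(0.25/0.1246) = 0.25116
  P(3)·log₂(P(3)/Q(3)) = 0.25·log₂(0.25/0.6239) = -0.32985
  P(4)·log₂(P(4)/Q(4)) = 0.25·log₂(0.25/0.1) = 0.33048

D_KL(P||Q) = 0.18065 + 0.25116 - 0.32985 + 0.33048 = 0.43244 ≈ 0.4324 bits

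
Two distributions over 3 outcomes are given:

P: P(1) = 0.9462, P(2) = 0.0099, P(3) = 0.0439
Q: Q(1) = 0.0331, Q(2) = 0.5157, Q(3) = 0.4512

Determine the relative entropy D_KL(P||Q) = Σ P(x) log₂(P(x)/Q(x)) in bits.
4.3730 bits

D_KL(P||Q) = Σ P(x) log₂(P(x)/Q(x))

Computing term by term:
  P(1)·log₂(P(1)/Q(1)) = 0.9462·log₂(0.9462/0.0331) = 4.57700
  P(2)·log₂(P(2)/Q(2)) = 0.0099·log₂(0.0099/0.5157) = -0.05646
  P(3)·log₂(P(3)/Q(3)) = 0.0439·log₂(0.0439/0.4512) = -0.14757

D_KL(P||Q) = 4.57700 - 0.05646 - 0.14757 = 4.37297 ≈ 4.3730 bits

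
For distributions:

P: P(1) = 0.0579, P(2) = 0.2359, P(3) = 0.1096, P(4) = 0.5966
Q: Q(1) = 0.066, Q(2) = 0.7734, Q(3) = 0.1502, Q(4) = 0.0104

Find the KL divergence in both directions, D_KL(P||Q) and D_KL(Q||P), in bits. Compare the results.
D_KL(P||Q) = 3.0205 bits, D_KL(Q||P) = 1.3449 bits. D_KL(P||Q) is larger than D_KL(Q||P) by 1.6756 bits; the two directions differ.

D_KL(P||Q) = Σ P(x) log₂(P(x)/Q(x))

Computing term by term:
  P(1)·log₂(P(1)/Q(1)) = 0.0579·log₂(0.0579/0.066) = -0.01094
  P(2)·log₂(P(2)/Q(2)) = 0.2359·log₂(0.2359/0.7734) = -0.40411
  P(3)·log₂(P(3)/Q(3)) = 0.1096·log₂(0.1096/0.1502) = -0.04983
  P(4)·log₂(P(4)/Q(4)) = 0.5966·log₂(0.5966/0.0104) = 3.48540

D_KL(P||Q) = -0.01094 - 0.40411 - 0.04983 + 3.48540 = 3.02052 ≈ 3.0205 bits

D_KL(Q||P) = Σ Q(x) log₂(Q(x)/P(x))

Computing term by term:
  Q(1)·log₂(Q(1)/P(1)) = 0.066·log₂(0.066/0.0579) = 0.01247
  Q(2)·log₂(Q(2)/P(2)) = 0.7734·log₂(0.7734/0.2359) = 1.32486
  Q(3)·log₂(Q(3)/P(3)) = 0.1502·log₂(0.1502/0.1096) = 0.06829
  Q(4)·log₂(Q(4)/P(4)) = 0.0104·log₂(0.0104/0.5966) = -0.06076

D_KL(Q||P) = 0.01247 + 1.32486 + 0.06829 - 0.06076 = 1.34486 ≈ 1.3449 bits

These are NOT equal (difference: 1.6756 bits). KL divergence is asymmetric: D_KL(P||Q) ≠ D_KL(Q||P) in general.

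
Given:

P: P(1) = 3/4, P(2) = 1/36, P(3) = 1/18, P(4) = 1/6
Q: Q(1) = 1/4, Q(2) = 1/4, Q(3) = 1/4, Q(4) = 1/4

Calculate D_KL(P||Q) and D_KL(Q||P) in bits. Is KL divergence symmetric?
D_KL(P||Q) = 0.8826 bits, D_KL(Q||P) = 1.0850 bits. No, KL divergence is not symmetric.

D_KL(P||Q) = Σ P(x) log₂(P(x)/Q(x))

Computing term by term:
  P(1)·log₂(P(1)/Q(1)) = (3/4)·log₂((3/4)/(1/4)) = 1.18872
  P(2)·log₂(P(2)/Q(2)) = (1/36)·log₂((1/36)/(1/4)) = -0.08805
  P(3)·log₂(P(3)/Q(3)) = (1/18)·log₂((1/18)/(1/4)) = -0.12055
  P(4)·log₂(P(4)/Q(4)) = (1/6)·log₂((1/6)/(1/4)) = -0.09749

D_KL(P||Q) = 1.18872 - 0.08805 - 0.12055 - 0.09749 = 0.88263 ≈ 0.8826 bits

D_KL(Q||P) = Σ Q(x) log₂(Q(x)/P(x))

Computing term by term:
  Q(1)·log₂(Q(1)/P(1)) = (1/4)·log₂((1/4)/(3/4)) = -0.39624
  Q(2)·log₂(Q(2)/P(2)) = (1/4)·log₂((1/4)/(1/36)) = 0.79248
  Q(3)·log₂(Q(3)/P(3)) = (1/4)·log₂((1/4)/(1/18)) = 0.54248
  Q(4)·log₂(Q(4)/P(4)) = (1/4)·log₂((1/4)/(1/6)) = 0.14624

D_KL(Q||P) = -0.39624 + 0.79248 + 0.54248 + 0.14624 = 1.08496 ≈ 1.0850 bits

These are NOT equal (difference: 0.2024 bits). KL divergence is asymmetric: D_KL(P||Q) ≠ D_KL(Q||P) in general.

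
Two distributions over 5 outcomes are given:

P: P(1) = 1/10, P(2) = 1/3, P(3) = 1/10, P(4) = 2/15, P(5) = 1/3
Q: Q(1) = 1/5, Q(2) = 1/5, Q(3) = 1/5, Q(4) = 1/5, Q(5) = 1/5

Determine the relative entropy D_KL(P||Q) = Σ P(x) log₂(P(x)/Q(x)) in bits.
0.2133 bits

D_KL(P||Q) = Σ P(x) log₂(P(x)/Q(x))

Computing term by term:
  P(1)·log₂(P(1)/Q(1)) = (1/10)·log₂((1/10)/(1/5)) = -0.10000
  P(2)·log₂(P(2)/Q(2)) = (1/3)·log₂((1/3)/(1/5)) = 0.24566
  P(3)·log₂(P(3)/Q(3)) = (1/10)·log₂((1/10)/(1/5)) = -0.10000
  P(4)·log₂(P(4)/Q(4)) = (2/15)·log₂((2/15)/(1/5)) = -0.07800
  P(5)·log₂(P(5)/Q(5)) = (1/3)·log₂((1/3)/(1/5)) = 0.24566

D_KL(P||Q) = -0.10000 + 0.24566 - 0.10000 - 0.07800 + 0.24566 = 0.21332 ≈ 0.2133 bits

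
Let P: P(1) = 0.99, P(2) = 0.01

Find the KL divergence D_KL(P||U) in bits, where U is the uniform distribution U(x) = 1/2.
0.9192 bits

U(i) = 1/2 for all i

D_KL(P||U) = Σ P(x) log₂(P(x) / (1/2))
           = Σ P(x) log₂(P(x)) + log₂(2)
           = log₂(2) - H(P)

H(P) = -Σ P(x) log₂(P(x)):
  -P(1)·log₂(P(1)) = -(0.99)·log₂(0.99) = 0.01435
  -P(2)·log₂(P(2)) = -(0.01)·log₂(0.01) = 0.06644
H(P) = 0.01435 + 0.06644 = 0.08079 bits

log₂(2) = 1.00000 bits

D_KL(P||U) = 1.00000 - 0.08079 = 0.91921 ≈ 0.9192 bits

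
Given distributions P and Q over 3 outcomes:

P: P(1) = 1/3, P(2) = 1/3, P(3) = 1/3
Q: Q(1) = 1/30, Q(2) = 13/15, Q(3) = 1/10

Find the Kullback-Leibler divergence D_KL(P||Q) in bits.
1.2268 bits

D_KL(P||Q) = Σ P(x) log₂(P(x)/Q(x))

Computing term by term:
  P(1)·log₂(P(1)/Q(1)) = (1/3)·log₂((1/3)/(1/30)) = 1.10731
  P(2)·log₂(P(2)/Q(2)) = (1/3)·log₂((1/3)/(13/15)) = -0.45950
  P(3)·log₂(P(3)/Q(3)) = (1/3)·log₂((1/3)/(1/10)) = 0.57899

D_KL(P||Q) = 1.10731 - 0.45950 + 0.57899 = 1.22680 ≈ 1.2268 bits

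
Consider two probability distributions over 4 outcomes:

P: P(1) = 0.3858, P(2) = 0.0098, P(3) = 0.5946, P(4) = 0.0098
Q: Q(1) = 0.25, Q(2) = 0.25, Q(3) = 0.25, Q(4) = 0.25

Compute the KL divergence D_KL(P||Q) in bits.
0.8931 bits

D_KL(P||Q) = Σ P(x) log₂(P(x)/Q(x))

Computing term by term:
  P(1)·log₂(P(1)/Q(1)) = 0.3858·log₂(0.3858/0.25) = 0.24148
  P(2)·log₂(P(2)/Q(2)) = 0.0098·log₂(0.0098/0.25) = -0.04580
  P(3)·log₂(P(3)/Q(3)) = 0.5946·log₂(0.5946/0.25) = 0.74324
  P(4)·log₂(P(4)/Q(4)) = 0.0098·log₂(0.0098/0.25) = -0.04580

D_KL(P||Q) = 0.24148 - 0.04580 + 0.74324 - 0.04580 = 0.89312 ≈ 0.8931 bits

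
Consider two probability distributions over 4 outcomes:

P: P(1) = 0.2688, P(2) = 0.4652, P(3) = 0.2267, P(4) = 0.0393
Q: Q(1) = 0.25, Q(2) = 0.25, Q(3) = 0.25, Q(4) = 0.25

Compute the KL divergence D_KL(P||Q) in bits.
0.3080 bits

D_KL(P||Q) = Σ P(x) log₂(P(x)/Q(x))

Computing term by term:
  P(1)·log₂(P(1)/Q(1)) = 0.2688·log₂(0.2688/0.25) = 0.02812
  P(2)·log₂(P(2)/Q(2)) = 0.4652·log₂(0.4652/0.25) = 0.41678
  P(3)·log₂(P(3)/Q(3)) = 0.2267·log₂(0.2267/0.25) = -0.03200
  P(4)·log₂(P(4)/Q(4)) = 0.0393·log₂(0.0393/0.25) = -0.10490

D_KL(P||Q) = 0.02812 + 0.41678 - 0.03200 - 0.10490 = 0.30800 ≈ 0.3080 bits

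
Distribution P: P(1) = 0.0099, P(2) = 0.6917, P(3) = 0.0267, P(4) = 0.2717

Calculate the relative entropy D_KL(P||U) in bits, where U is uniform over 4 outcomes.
0.9159 bits

U(i) = 1/4 for all i

D_KL(P||U) = Σ P(x) log₂(P(x) / (1/4))
           = Σ P(x) log₂(P(x)) + log₂(4)
           = log₂(4) - H(P)

H(P) = -Σ P(x) log₂(P(x)):
  -P(1)·log₂(P(1)) = -(0.0099)·log₂(0.0099) = 0.06592
  -P(2)·log₂(P(2)) = -(0.6917)·log₂(0.6917) = 0.36783
  -P(3)·log₂(P(3)) = -(0.0267)·log₂(0.0267) = 0.13956
  -P(4)·log₂(P(4)) = -(0.2717)·log₂(0.2717) = 0.51077
H(P) = 0.06592 + 0.36783 + 0.13956 + 0.51077 = 1.08408 bits

log₂(4) = 2.00000 bits

D_KL(P||U) = 2.00000 - 1.08408 = 0.91592 ≈ 0.9159 bits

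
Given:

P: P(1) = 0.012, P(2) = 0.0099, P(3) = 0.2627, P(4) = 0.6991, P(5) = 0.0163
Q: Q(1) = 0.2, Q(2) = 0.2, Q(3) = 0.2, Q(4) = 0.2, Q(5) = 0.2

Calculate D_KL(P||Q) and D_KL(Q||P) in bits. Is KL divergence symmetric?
D_KL(P||Q) = 1.2150 bits, D_KL(Q||P) = 1.9627 bits. No, KL divergence is not symmetric.

D_KL(P||Q) = Σ P(x) log₂(P(x)/Q(x))

Computing term by term:
  P(1)·log₂(P(1)/Q(1)) = 0.012·log₂(0.012/0.2) = -0.04871
  P(2)·log₂(P(2)/Q(2)) = 0.0099·log₂(0.0099/0.2) = -0.04293
  P(3)·log₂(P(3)/Q(3)) = 0.2627·log₂(0.2627/0.2) = 0.10335
  P(4)·log₂(P(4)/Q(4)) = 0.6991·log₂(0.6991/0.2) = 1.26222
  P(5)·log₂(P(5)/Q(5)) = 0.0163·log₂(0.0163/0.2) = -0.05896

D_KL(P||Q) = -0.04871 - 0.04293 + 0.10335 + 1.26222 - 0.05896 = 1.21497 ≈ 1.2150 bits

D_KL(Q||P) = Σ Q(x) log₂(Q(x)/P(x))

Computing term by term:
  Q(1)·log₂(Q(1)/P(1)) = 0.2·log₂(0.2/0.012) = 0.81178
  Q(2)·log₂(Q(2)/P(2)) = 0.2·log₂(0.2/0.0099) = 0.86729
  Q(3)·log₂(Q(3)/P(3)) = 0.2·log₂(0.2/0.2627) = -0.07868
  Q(4)·log₂(Q(4)/P(4)) = 0.2·log₂(0.2/0.6991) = -0.36110
  Q(5)·log₂(Q(5)/P(5)) = 0.2·log₂(0.2/0.0163) = 0.72341

D_KL(Q||P) = 0.81178 + 0.86729 - 0.07868 - 0.36110 + 0.72341 = 1.96270 ≈ 1.9627 bits

These are NOT equal (difference: 0.7477 bits). KL divergence is asymmetric: D_KL(P||Q) ≠ D_KL(Q||P) in general.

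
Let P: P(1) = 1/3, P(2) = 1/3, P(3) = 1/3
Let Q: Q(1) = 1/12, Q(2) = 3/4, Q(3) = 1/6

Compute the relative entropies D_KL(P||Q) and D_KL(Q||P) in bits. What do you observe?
D_KL(P||Q) = 0.6100 bits, D_KL(Q||P) = 0.5441 bits. The two directions give different values (D_KL(P||Q) exceeds D_KL(Q||P) by 0.0659 bits): KL divergence is asymmetric.

D_KL(P||Q) = Σ P(x) log₂(P(x)/Q(x))

Computing term by term:
  P(1)·log₂(P(1)/Q(1)) = (1/3)·log₂((1/3)/(1/12)) = 0.66667
  P(2)·log₂(P(2)/Q(2)) = (1/3)·log₂((1/3)/(3/4)) = -0.38998
  P(3)·log₂(P(3)/Q(3)) = (1/3)·log₂((1/3)/(1/6)) = 0.33333

D_KL(P||Q) = 0.66667 - 0.38998 + 0.33333 = 0.61002 ≈ 0.6100 bits

D_KL(Q||P) = Σ Q(x) log₂(Q(x)/P(x))

Computing term by term:
  Q(1)·log₂(Q(1)/P(1)) = (1/12)·log₂((1/12)/(1/3)) = -0.16667
  Q(2)·log₂(Q(2)/P(2)) = (3/4)·log₂((3/4)/(1/3)) = 0.87744
  Q(3)·log₂(Q(3)/P(3)) = (1/6)·log₂((1/6)/(1/3)) = -0.16667

D_KL(Q||P) = -0.16667 + 0.87744 - 0.16667 = 0.54410 ≈ 0.5441 bits

These are NOT equal (difference: 0.0659 bits). KL divergence is asymmetric: D_KL(P||Q) ≠ D_KL(Q||P) in general.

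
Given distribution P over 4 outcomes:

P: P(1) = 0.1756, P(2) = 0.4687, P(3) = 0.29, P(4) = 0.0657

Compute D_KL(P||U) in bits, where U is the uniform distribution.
0.2709 bits

U(i) = 1/4 for all i

D_KL(P||U) = Σ P(x) log₂(P(x) / (1/4))
           = Σ P(x) log₂(P(x)) + log₂(4)
           = log₂(4) - H(P)

H(P) = -Σ P(x) log₂(P(x)):
  -P(1)·log₂(P(1)) = -(0.1756)·log₂(0.1756) = 0.44069
  -P(2)·log₂(P(2)) = -(0.4687)·log₂(0.4687) = 0.51241
  -P(3)·log₂(P(3)) = -(0.29)·log₂(0.29) = 0.51790
  -P(4)·log₂(P(4)) = -(0.0657)·log₂(0.0657) = 0.25807
H(P) = 0.44069 + 0.51241 + 0.51790 + 0.25807 = 1.72907 bits

log₂(4) = 2.00000 bits

D_KL(P||U) = 2.00000 - 1.72907 = 0.27093 ≈ 0.2709 bits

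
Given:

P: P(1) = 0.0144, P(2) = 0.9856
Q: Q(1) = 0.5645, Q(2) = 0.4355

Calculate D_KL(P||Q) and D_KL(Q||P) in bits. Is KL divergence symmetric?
D_KL(P||Q) = 1.0851 bits, D_KL(Q||P) = 2.4746 bits. No, KL divergence is not symmetric.

D_KL(P||Q) = Σ P(x) log₂(P(x)/Q(x))

Computing term by term:
  P(1)·log₂(P(1)/Q(1)) = 0.0144·log₂(0.0144/0.5645) = -0.07622
  P(2)·log₂(P(2)/Q(2)) = 0.9856·log₂(0.9856/0.4355) = 1.16136

D_KL(P||Q) = -0.07622 + 1.16136 = 1.08514 ≈ 1.0851 bits

D_KL(Q||P) = Σ Q(x) log₂(Q(x)/P(x))

Computing term by term:
  Q(1)·log₂(Q(1)/P(1)) = 0.5645·log₂(0.5645/0.0144) = 2.98780
  Q(2)·log₂(Q(2)/P(2)) = 0.4355·log₂(0.4355/0.9856) = -0.51316

D_KL(Q||P) = 2.98780 - 0.51316 = 2.47464 ≈ 2.4746 bits

These are NOT equal (difference: 1.3895 bits). KL divergence is asymmetric: D_KL(P||Q) ≠ D_KL(Q||P) in general.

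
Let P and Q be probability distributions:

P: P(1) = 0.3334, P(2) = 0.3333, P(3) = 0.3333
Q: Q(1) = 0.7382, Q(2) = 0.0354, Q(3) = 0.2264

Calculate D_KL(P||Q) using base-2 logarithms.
0.8819 bits

D_KL(P||Q) = Σ P(x) log₂(P(x)/Q(x))

Computing term by term:
  P(1)·log₂(P(1)/Q(1)) = 0.3334·log₂(0.3334/0.7382) = -0.38233
  P(2)·log₂(P(2)/Q(2)) = 0.3333·log₂(0.3333/0.0354) = 1.07823
  P(3)·log₂(P(3)/Q(3)) = 0.3333·log₂(0.3333/0.2264) = 0.18596

D_KL(P||Q) = -0.38233 + 1.07823 + 0.18596 = 0.88186 ≈ 0.8819 bits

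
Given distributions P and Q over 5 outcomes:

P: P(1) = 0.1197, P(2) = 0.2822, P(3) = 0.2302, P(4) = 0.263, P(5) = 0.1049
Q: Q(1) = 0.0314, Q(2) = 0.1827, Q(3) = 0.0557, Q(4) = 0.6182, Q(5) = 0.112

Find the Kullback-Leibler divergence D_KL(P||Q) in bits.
0.5452 bits

D_KL(P||Q) = Σ P(x) log₂(P(x)/Q(x))

Computing term by term:
  P(1)·log₂(P(1)/Q(1)) = 0.1197·log₂(0.1197/0.0314) = 0.23109
  P(2)·log₂(P(2)/Q(2)) = 0.2822·log₂(0.2822/0.1827) = 0.17701
  P(3)·log₂(P(3)/Q(3)) = 0.2302·log₂(0.2302/0.0557) = 0.47125
  P(4)·log₂(P(4)/Q(4)) = 0.263·log₂(0.263/0.6182) = -0.32428
  P(5)·log₂(P(5)/Q(5)) = 0.1049·log₂(0.1049/0.112) = -0.00991

D_KL(P||Q) = 0.23109 + 0.17701 + 0.47125 - 0.32428 - 0.00991 = 0.54516 ≈ 0.5452 bits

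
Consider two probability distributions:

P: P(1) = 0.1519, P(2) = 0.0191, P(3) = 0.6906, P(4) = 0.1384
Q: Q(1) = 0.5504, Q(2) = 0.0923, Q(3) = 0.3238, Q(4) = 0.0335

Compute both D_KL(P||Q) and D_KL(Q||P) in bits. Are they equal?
D_KL(P||Q) = 0.7124 bits, D_KL(Q||P) = 0.8097 bits. No, they are not equal.

D_KL(P||Q) = Σ P(x) log₂(P(x)/Q(x))

Computing term by term:
  P(1)·log₂(P(1)/Q(1)) = 0.1519·log₂(0.1519/0.5504) = -0.28213
  P(2)·log₂(P(2)/Q(2)) = 0.0191·log₂(0.0191/0.0923) = -0.04341
  P(3)·log₂(P(3)/Q(3)) = 0.6906·log₂(0.6906/0.3238) = 0.75465
  P(4)·log₂(P(4)/Q(4)) = 0.1384·log₂(0.1384/0.0335) = 0.28325

D_KL(P||Q) = -0.28213 - 0.04341 + 0.75465 + 0.28325 = 0.71236 ≈ 0.7124 bits

D_KL(Q||P) = Σ Q(x) log₂(Q(x)/P(x))

Computing term by term:
  Q(1)·log₂(Q(1)/P(1)) = 0.5504·log₂(0.5504/0.1519) = 1.02229
  Q(2)·log₂(Q(2)/P(2)) = 0.0923·log₂(0.0923/0.0191) = 0.20978
  Q(3)·log₂(Q(3)/P(3)) = 0.3238·log₂(0.3238/0.6906) = -0.35383
  Q(4)·log₂(Q(4)/P(4)) = 0.0335·log₂(0.0335/0.1384) = -0.06856

D_KL(Q||P) = 1.02229 + 0.20978 - 0.35383 - 0.06856 = 0.80968 ≈ 0.8097 bits

These are NOT equal (difference: 0.0973 bits). KL divergence is asymmetric: D_KL(P||Q) ≠ D_KL(Q||P) in general.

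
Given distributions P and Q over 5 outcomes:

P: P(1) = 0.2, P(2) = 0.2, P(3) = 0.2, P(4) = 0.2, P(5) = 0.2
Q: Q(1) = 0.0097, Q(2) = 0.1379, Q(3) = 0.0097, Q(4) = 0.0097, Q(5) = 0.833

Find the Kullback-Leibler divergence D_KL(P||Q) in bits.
2.3151 bits

D_KL(P||Q) = Σ P(x) log₂(P(x)/Q(x))

Computing term by term:
  P(1)·log₂(P(1)/Q(1)) = 0.2·log₂(0.2/0.0097) = 0.87317
  P(2)·log₂(P(2)/Q(2)) = 0.2·log₂(0.2/0.1379) = 0.10728
  P(3)·log₂(P(3)/Q(3)) = 0.2·log₂(0.2/0.0097) = 0.87317
  P(4)·log₂(P(4)/Q(4)) = 0.2·log₂(0.2/0.0097) = 0.87317
  P(5)·log₂(P(5)/Q(5)) = 0.2·log₂(0.2/0.833) = -0.41166

D_KL(P||Q) = 0.87317 + 0.10728 + 0.87317 + 0.87317 - 0.41166 = 2.31513 ≈ 2.3151 bits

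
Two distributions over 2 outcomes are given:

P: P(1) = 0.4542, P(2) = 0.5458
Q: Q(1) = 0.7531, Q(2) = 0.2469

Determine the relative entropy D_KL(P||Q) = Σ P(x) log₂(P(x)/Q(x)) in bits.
0.2933 bits

D_KL(P||Q) = Σ P(x) log₂(P(x)/Q(x))

Computing term by term:
  P(1)·log₂(P(1)/Q(1)) = 0.4542·log₂(0.4542/0.7531) = -0.33135
  P(2)·log₂(P(2)/Q(2)) = 0.5458·log₂(0.5458/0.2469) = 0.62464

D_KL(P||Q) = -0.33135 + 0.62464 = 0.29329 ≈ 0.2933 bits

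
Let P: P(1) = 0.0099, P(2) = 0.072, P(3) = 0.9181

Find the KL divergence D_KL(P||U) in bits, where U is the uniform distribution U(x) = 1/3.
1.1326 bits

U(i) = 1/3 for all i

D_KL(P||U) = Σ P(x) log₂(P(x) / (1/3))
           = Σ P(x) log₂(P(x)) + log₂(3)
           = log₂(3) - H(P)

H(P) = -Σ P(x) log₂(P(x)):
  -P(1)·log₂(P(1)) = -(0.0099)·log₂(0.0099) = 0.06592
  -P(2)·log₂(P(2)) = -(0.072)·log₂(0.072) = 0.27330
  -P(3)·log₂(P(3)) = -(0.9181)·log₂(0.9181) = 0.11318
H(P) = 0.06592 + 0.27330 + 0.11318 = 0.45240 bits

log₂(3) = 1.58496 bits

D_KL(P||U) = 1.58496 - 0.45240 = 1.13256 ≈ 1.1326 bits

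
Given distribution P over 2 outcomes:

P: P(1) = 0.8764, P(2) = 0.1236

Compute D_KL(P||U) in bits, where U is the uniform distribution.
0.4604 bits

U(i) = 1/2 for all i

D_KL(P||U) = Σ P(x) log₂(P(x) / (1/2))
           = Σ P(x) log₂(P(x)) + log₂(2)
           = log₂(2) - H(P)

H(P) = -Σ P(x) log₂(P(x)):
  -P(1)·log₂(P(1)) = -(0.8764)·log₂(0.8764) = 0.16681
  -P(2)·log₂(P(2)) = -(0.1236)·log₂(0.1236) = 0.37281
H(P) = 0.16681 + 0.37281 = 0.53962 bits

log₂(2) = 1.00000 bits

D_KL(P||U) = 1.00000 - 0.53962 = 0.46038 ≈ 0.4604 bits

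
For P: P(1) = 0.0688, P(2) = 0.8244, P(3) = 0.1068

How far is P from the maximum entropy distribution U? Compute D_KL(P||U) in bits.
0.7450 bits

U(i) = 1/3 for all i

D_KL(P||U) = Σ P(x) log₂(P(x) / (1/3))
           = Σ P(x) log₂(P(x)) + log₂(3)
           = log₂(3) - H(P)

H(P) = -Σ P(x) log₂(P(x)):
  -P(1)·log₂(P(1)) = -(0.0688)·log₂(0.0688) = 0.26567
  -P(2)·log₂(P(2)) = -(0.8244)·log₂(0.8244) = 0.22966
  -P(3)·log₂(P(3)) = -(0.1068)·log₂(0.1068) = 0.34465
H(P) = 0.26567 + 0.22966 + 0.34465 = 0.83998 bits

log₂(3) = 1.58496 bits

D_KL(P||U) = 1.58496 - 0.83998 = 0.74498 ≈ 0.7450 bits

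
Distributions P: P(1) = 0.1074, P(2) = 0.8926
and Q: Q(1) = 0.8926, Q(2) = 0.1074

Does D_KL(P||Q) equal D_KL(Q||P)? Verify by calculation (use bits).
D_KL(P||Q) = 2.3988 bits, D_KL(Q||P) = 2.3988 bits. Yes — for this pair D_KL(P||Q) = D_KL(Q||P).

D_KL(P||Q) = Σ P(x) log₂(P(x)/Q(x))

Computing term by term:
  P(1)·log₂(P(1)/Q(1)) = 0.1074·log₂(0.1074/0.8926) = -0.32811
  P(2)·log₂(P(2)/Q(2)) = 0.8926·log₂(0.8926/0.1074) = 2.72691

D_KL(P||Q) = -0.32811 + 2.72691 = 2.39880 ≈ 2.3988 bits

D_KL(Q||P) = Σ Q(x) log₂(Q(x)/P(x))

Computing term by term:
  Q(1)·log₂(Q(1)/P(1)) = 0.8926·log₂(0.8926/0.1074) = 2.72691
  Q(2)·log₂(Q(2)/P(2)) = 0.1074·log₂(0.1074/0.8926) = -0.32811

D_KL(Q||P) = 2.72691 - 0.32811 = 2.39880 ≈ 2.3988 bits

These ARE equal here. Q is P with outcomes relabeled (Q(1) = P(2), Q(2) = P(1)) by a relabeling that is its own inverse, so the two sums contain exactly the same terms in a different order. This is a special case — KL divergence is not symmetric in general: D_KL(P||Q) ≠ D_KL(Q||P) for most P, Q.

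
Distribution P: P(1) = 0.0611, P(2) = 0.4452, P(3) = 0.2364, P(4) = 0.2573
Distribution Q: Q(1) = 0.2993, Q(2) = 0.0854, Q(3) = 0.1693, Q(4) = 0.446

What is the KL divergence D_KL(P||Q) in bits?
0.8301 bits

D_KL(P||Q) = Σ P(x) log₂(P(x)/Q(x))

Computing term by term:
  P(1)·log₂(P(1)/Q(1)) = 0.0611·log₂(0.0611/0.2993) = -0.14006
  P(2)·log₂(P(2)/Q(2)) = 0.4452·log₂(0.4452/0.0854) = 1.06053
  P(3)·log₂(P(3)/Q(3)) = 0.2364·log₂(0.2364/0.1693) = 0.11386
  P(4)·log₂(P(4)/Q(4)) = 0.2573·log₂(0.2573/0.446) = -0.20419

D_KL(P||Q) = -0.14006 + 1.06053 + 0.11386 - 0.20419 = 0.83014 ≈ 0.8301 bits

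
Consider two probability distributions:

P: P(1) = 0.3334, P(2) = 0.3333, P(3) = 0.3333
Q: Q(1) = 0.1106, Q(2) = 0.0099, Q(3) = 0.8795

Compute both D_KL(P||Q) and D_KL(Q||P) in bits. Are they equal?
D_KL(P||Q) = 1.7551 bits, D_KL(Q||P) = 1.0049 bits. No, they are not equal.

D_KL(P||Q) = Σ P(x) log₂(P(x)/Q(x))

Computing term by term:
  P(1)·log₂(P(1)/Q(1)) = 0.3334·log₂(0.3334/0.1106) = 0.53074
  P(2)·log₂(P(2)/Q(2)) = 0.3333·log₂(0.3333/0.0099) = 1.69091
  P(3)·log₂(P(3)/Q(3)) = 0.3333·log₂(0.3333/0.8795) = -0.46657

D_KL(P||Q) = 0.53074 + 1.69091 - 0.46657 = 1.75508 ≈ 1.7551 bits

D_KL(Q||P) = Σ Q(x) log₂(Q(x)/P(x))

Computing term by term:
  Q(1)·log₂(Q(1)/P(1)) = 0.1106·log₂(0.1106/0.3334) = -0.17606
  Q(2)·log₂(Q(2)/P(2)) = 0.0099·log₂(0.0099/0.3333) = -0.05023
  Q(3)·log₂(Q(3)/P(3)) = 0.8795·log₂(0.8795/0.3333) = 1.23118

D_KL(Q||P) = -0.17606 - 0.05023 + 1.23118 = 1.00489 ≈ 1.0049 bits

These are NOT equal (difference: 0.7502 bits). KL divergence is asymmetric: D_KL(P||Q) ≠ D_KL(Q||P) in general.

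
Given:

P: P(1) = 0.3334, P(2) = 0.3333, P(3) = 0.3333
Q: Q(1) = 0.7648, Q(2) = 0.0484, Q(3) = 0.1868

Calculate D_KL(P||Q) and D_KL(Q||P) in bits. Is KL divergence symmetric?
D_KL(P||Q) = 0.8069 bits, D_KL(Q||P) = 0.6253 bits. No, KL divergence is not symmetric.

D_KL(P||Q) = Σ P(x) log₂(P(x)/Q(x))

Computing term by term:
  P(1)·log₂(P(1)/Q(1)) = 0.3334·log₂(0.3334/0.7648) = -0.39936
  P(2)·log₂(P(2)/Q(2)) = 0.3333·log₂(0.3333/0.0484) = 0.92782
  P(3)·log₂(P(3)/Q(3)) = 0.3333·log₂(0.3333/0.1868) = 0.27841

D_KL(P||Q) = -0.39936 + 0.92782 + 0.27841 = 0.80687 ≈ 0.8069 bits

D_KL(Q||P) = Σ Q(x) log₂(Q(x)/P(x))

Computing term by term:
  Q(1)·log₂(Q(1)/P(1)) = 0.7648·log₂(0.7648/0.3334) = 0.91610
  Q(2)·log₂(Q(2)/P(2)) = 0.0484·log₂(0.0484/0.3333) = -0.13473
  Q(3)·log₂(Q(3)/P(3)) = 0.1868·log₂(0.1868/0.3333) = -0.15604

D_KL(Q||P) = 0.91610 - 0.13473 - 0.15604 = 0.62533 ≈ 0.6253 bits

These are NOT equal (difference: 0.1816 bits). KL divergence is asymmetric: D_KL(P||Q) ≠ D_KL(Q||P) in general.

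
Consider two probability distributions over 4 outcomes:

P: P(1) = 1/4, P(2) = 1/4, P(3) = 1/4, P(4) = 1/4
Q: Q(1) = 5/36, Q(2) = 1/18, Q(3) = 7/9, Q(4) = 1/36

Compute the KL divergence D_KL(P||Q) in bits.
1.1376 bits

D_KL(P||Q) = Σ P(x) log₂(P(x)/Q(x))

Computing term by term:
  P(1)·log₂(P(1)/Q(1)) = (1/4)·log₂((1/4)/(5/36)) = 0.21200
  P(2)·log₂(P(2)/Q(2)) = (1/4)·log₂((1/4)/(1/18)) = 0.54248
  P(3)·log₂(P(3)/Q(3)) = (1/4)·log₂((1/4)/(7/9)) = -0.40936
  P(4)·log₂(P(4)/Q(4)) = (1/4)·log₂((1/4)/(1/36)) = 0.79248

D_KL(P||Q) = 0.21200 + 0.54248 - 0.40936 + 0.79248 = 1.13760 ≈ 1.1376 bits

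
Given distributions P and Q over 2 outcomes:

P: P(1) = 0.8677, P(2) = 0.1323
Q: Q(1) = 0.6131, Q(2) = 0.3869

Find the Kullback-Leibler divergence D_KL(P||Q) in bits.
0.2300 bits

D_KL(P||Q) = Σ P(x) log₂(P(x)/Q(x))

Computing term by term:
  P(1)·log₂(P(1)/Q(1)) = 0.8677·log₂(0.8677/0.6131) = 0.43478
  P(2)·log₂(P(2)/Q(2)) = 0.1323·log₂(0.1323/0.3869) = -0.20482

D_KL(P||Q) = 0.43478 - 0.20482 = 0.22996 ≈ 0.2300 bits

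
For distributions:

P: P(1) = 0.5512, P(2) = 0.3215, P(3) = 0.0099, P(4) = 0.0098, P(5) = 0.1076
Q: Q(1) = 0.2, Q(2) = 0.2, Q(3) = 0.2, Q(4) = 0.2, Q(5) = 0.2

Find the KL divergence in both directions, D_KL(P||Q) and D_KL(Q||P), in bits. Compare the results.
D_KL(P||Q) = 0.8445 bits, D_KL(Q||P) = 1.4869 bits. D_KL(Q||P) is larger than D_KL(P||Q) by 0.6424 bits; the two directions differ.

D_KL(P||Q) = Σ P(x) log₂(P(x)/Q(x))

Computing term by term:
  P(1)·log₂(P(1)/Q(1)) = 0.5512·log₂(0.5512/0.2) = 0.80617
  P(2)·log₂(P(2)/Q(2)) = 0.3215·log₂(0.3215/0.2) = 0.22017
  P(3)·log₂(P(3)/Q(3)) = 0.0099·log₂(0.0099/0.2) = -0.04293
  P(4)·log₂(P(4)/Q(4)) = 0.0098·log₂(0.0098/0.2) = -0.04264
  P(5)·log₂(P(5)/Q(5)) = 0.1076·log₂(0.1076/0.2) = -0.09623

D_KL(P||Q) = 0.80617 + 0.22017 - 0.04293 - 0.04264 - 0.09623 = 0.84454 ≈ 0.8445 bits

D_KL(Q||P) = Σ Q(x) log₂(Q(x)/P(x))

Computing term by term:
  Q(1)·log₂(Q(1)/P(1)) = 0.2·log₂(0.2/0.5512) = -0.29252
  Q(2)·log₂(Q(2)/P(2)) = 0.2·log₂(0.2/0.3215) = -0.13696
  Q(3)·log₂(Q(3)/P(3)) = 0.2·log₂(0.2/0.0099) = 0.86729
  Q(4)·log₂(Q(4)/P(4)) = 0.2·log₂(0.2/0.0098) = 0.87021
  Q(5)·log₂(Q(5)/P(5)) = 0.2·log₂(0.2/0.1076) = 0.17886

D_KL(Q||P) = -0.29252 - 0.13696 + 0.86729 + 0.87021 + 0.17886 = 1.48688 ≈ 1.4869 bits

These are NOT equal (difference: 0.6424 bits). KL divergence is asymmetric: D_KL(P||Q) ≠ D_KL(Q||P) in general.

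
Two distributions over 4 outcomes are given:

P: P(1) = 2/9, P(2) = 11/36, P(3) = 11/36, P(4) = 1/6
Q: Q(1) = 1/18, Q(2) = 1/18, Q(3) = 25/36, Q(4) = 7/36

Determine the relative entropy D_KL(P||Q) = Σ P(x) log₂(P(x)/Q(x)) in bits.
0.7970 bits

D_KL(P||Q) = Σ P(x) log₂(P(x)/Q(x))

Computing term by term:
  P(1)·log₂(P(1)/Q(1)) = (2/9)·log₂((2/9)/(1/18)) = 0.44444
  P(2)·log₂(P(2)/Q(2)) = (11/36)·log₂((11/36)/(1/18)) = 0.75149
  P(3)·log₂(P(3)/Q(3)) = (11/36)·log₂((11/36)/(25/36)) = -0.36191
  P(4)·log₂(P(4)/Q(4)) = (1/6)·log₂((1/6)/(7/36)) = -0.03707

D_KL(P||Q) = 0.44444 + 0.75149 - 0.36191 - 0.03707 = 0.79695 ≈ 0.7970 bits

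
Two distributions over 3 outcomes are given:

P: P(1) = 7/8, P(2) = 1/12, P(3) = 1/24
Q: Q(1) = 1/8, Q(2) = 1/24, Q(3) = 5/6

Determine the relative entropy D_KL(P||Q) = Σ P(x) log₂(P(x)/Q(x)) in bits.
2.3597 bits

D_KL(P||Q) = Σ P(x) log₂(P(x)/Q(x))

Computing term by term:
  P(1)·log₂(P(1)/Q(1)) = (7/8)·log₂((7/8)/(1/8)) = 2.45644
  P(2)·log₂(P(2)/Q(2)) = (1/12)·log₂((1/12)/(1/24)) = 0.08333
  P(3)·log₂(P(3)/Q(3)) = (1/24)·log₂((1/24)/(5/6)) = -0.18008

D_KL(P||Q) = 2.45644 + 0.08333 - 0.18008 = 2.35969 ≈ 2.3597 bits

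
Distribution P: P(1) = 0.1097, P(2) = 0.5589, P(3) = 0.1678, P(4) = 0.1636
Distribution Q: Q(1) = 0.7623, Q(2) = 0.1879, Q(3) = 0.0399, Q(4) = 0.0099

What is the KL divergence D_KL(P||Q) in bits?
1.5819 bits

D_KL(P||Q) = Σ P(x) log₂(P(x)/Q(x))

Computing term by term:
  P(1)·log₂(P(1)/Q(1)) = 0.1097·log₂(0.1097/0.7623) = -0.30681
  P(2)·log₂(P(2)/Q(2)) = 0.5589·log₂(0.5589/0.1879) = 0.87894
  P(3)·log₂(P(3)/Q(3)) = 0.1678·log₂(0.1678/0.0399) = 0.34773
  P(4)·log₂(P(4)/Q(4)) = 0.1636·log₂(0.1636/0.0099) = 0.66202

D_KL(P||Q) = -0.30681 + 0.87894 + 0.34773 + 0.66202 = 1.58188 ≈ 1.5819 bits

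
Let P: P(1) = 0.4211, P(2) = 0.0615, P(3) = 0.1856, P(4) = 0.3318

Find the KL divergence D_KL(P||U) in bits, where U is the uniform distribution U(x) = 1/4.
0.2481 bits

U(i) = 1/4 for all i

D_KL(P||U) = Σ P(x) log₂(P(x) / (1/4))
           = Σ P(x) log₂(P(x)) + log₂(4)
           = log₂(4) - H(P)

H(P) = -Σ P(x) log₂(P(x)):
  -P(1)·log₂(P(1)) = -(0.4211)·log₂(0.4211) = 0.52543
  -P(2)·log₂(P(2)) = -(0.0615)·log₂(0.0615) = 0.24743
  -P(3)·log₂(P(3)) = -(0.1856)·log₂(0.1856) = 0.45096
  -P(4)·log₂(P(4)) = -(0.3318)·log₂(0.3318) = 0.52810
H(P) = 0.52543 + 0.24743 + 0.45096 + 0.52810 = 1.75192 bits

log₂(4) = 2.00000 bits

D_KL(P||U) = 2.00000 - 1.75192 = 0.24808 ≈ 0.2481 bits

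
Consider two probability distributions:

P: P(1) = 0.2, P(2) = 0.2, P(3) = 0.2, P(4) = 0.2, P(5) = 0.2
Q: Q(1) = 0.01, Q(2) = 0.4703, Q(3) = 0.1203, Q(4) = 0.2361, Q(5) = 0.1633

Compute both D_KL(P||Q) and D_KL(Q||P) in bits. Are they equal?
D_KL(P||Q) = 0.7750 bits, D_KL(Q||P) = 0.4575 bits. No, they are not equal.

D_KL(P||Q) = Σ P(x) log₂(P(x)/Q(x))

Computing term by term:
  P(1)·log₂(P(1)/Q(1)) = 0.2·log₂(0.2/0.01) = 0.86439
  P(2)·log₂(P(2)/Q(2)) = 0.2·log₂(0.2/0.4703) = -0.24672
  P(3)·log₂(P(3)/Q(3)) = 0.2·log₂(0.2/0.1203) = 0.14667
  P(4)·log₂(P(4)/Q(4)) = 0.2·log₂(0.2/0.2361) = -0.04788
  P(5)·log₂(P(5)/Q(5)) = 0.2·log₂(0.2/0.1633) = 0.05850

D_KL(P||Q) = 0.86439 - 0.24672 + 0.14667 - 0.04788 + 0.05850 = 0.77496 ≈ 0.7750 bits

D_KL(Q||P) = Σ Q(x) log₂(Q(x)/P(x))

Computing term by term:
  Q(1)·log₂(Q(1)/P(1)) = 0.01·log₂(0.01/0.2) = -0.04322
  Q(2)·log₂(Q(2)/P(2)) = 0.4703·log₂(0.4703/0.2) = 0.58015
  Q(3)·log₂(Q(3)/P(3)) = 0.1203·log₂(0.1203/0.2) = -0.08822
  Q(4)·log₂(Q(4)/P(4)) = 0.2361·log₂(0.2361/0.2) = 0.05652
  Q(5)·log₂(Q(5)/P(5)) = 0.1633·log₂(0.1633/0.2) = -0.04776

D_KL(Q||P) = -0.04322 + 0.58015 - 0.08822 + 0.05652 - 0.04776 = 0.45747 ≈ 0.4575 bits

These are NOT equal (difference: 0.3175 bits). KL divergence is asymmetric: D_KL(P||Q) ≠ D_KL(Q||P) in general.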